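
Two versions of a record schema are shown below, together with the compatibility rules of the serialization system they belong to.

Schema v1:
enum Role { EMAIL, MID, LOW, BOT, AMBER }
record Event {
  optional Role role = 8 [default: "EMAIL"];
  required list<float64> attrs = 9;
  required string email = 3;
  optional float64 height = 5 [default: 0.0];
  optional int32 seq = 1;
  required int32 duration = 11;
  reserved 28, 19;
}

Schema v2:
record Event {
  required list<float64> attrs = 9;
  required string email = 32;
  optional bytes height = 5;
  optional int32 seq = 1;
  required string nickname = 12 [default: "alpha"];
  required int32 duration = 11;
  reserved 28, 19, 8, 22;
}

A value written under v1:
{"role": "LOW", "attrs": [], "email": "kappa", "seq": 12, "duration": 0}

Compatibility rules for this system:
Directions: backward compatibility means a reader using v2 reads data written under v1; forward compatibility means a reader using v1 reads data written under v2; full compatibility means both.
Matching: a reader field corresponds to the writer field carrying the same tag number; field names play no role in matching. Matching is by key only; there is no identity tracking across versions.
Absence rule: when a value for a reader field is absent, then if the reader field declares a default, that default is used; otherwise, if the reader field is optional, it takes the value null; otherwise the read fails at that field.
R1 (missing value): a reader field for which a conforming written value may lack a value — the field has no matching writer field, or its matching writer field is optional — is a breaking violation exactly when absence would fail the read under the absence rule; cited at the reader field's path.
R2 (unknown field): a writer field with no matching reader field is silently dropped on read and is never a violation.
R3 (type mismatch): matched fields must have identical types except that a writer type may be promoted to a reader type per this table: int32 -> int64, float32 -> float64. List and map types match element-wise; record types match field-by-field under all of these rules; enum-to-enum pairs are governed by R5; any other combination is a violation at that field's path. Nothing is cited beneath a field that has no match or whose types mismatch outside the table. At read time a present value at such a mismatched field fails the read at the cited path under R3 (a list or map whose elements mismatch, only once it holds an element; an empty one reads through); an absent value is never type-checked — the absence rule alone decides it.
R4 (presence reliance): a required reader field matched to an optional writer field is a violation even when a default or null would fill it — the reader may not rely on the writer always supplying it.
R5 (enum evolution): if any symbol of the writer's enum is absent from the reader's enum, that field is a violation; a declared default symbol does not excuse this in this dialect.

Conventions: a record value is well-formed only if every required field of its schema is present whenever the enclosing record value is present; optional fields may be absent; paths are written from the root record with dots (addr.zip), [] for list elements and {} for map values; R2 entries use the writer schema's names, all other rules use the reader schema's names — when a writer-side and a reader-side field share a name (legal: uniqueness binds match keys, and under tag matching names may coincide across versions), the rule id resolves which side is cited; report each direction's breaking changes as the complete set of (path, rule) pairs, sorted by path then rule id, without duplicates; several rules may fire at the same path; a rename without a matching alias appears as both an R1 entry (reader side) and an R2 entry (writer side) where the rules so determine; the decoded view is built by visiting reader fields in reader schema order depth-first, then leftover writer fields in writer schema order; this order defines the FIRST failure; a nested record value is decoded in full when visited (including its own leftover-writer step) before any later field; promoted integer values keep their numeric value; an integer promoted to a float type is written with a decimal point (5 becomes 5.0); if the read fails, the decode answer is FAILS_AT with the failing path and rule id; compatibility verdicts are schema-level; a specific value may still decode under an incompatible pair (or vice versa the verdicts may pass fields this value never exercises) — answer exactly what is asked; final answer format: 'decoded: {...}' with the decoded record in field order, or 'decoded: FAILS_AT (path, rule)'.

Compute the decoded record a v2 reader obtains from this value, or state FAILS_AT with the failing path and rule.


in Event below, arrows point writer -> reader
decoding the Event value with the v2 reader:
  attrs := []
  read fails at email under R1 (no fill)
  => FAILS_AT (email, R1)
remaining Event differences; none change what is asked:
  field height in record Event: type float64 changed to bytes (its default is dropped) -> schema-level compatibility only; this Event value's decode is unchanged
  removed field role from record Event (its key 8 joins the reserved list) -> fires no rule on Event under this dialect and leaves the result unchanged
  added field nickname to record Event: required string, tag 12, default "alpha" (in v2 it sits immediately before duration) -> fires no rule on Event under this dialect and leaves the result unchanged

decoded: FAILS_AT (email, R1)


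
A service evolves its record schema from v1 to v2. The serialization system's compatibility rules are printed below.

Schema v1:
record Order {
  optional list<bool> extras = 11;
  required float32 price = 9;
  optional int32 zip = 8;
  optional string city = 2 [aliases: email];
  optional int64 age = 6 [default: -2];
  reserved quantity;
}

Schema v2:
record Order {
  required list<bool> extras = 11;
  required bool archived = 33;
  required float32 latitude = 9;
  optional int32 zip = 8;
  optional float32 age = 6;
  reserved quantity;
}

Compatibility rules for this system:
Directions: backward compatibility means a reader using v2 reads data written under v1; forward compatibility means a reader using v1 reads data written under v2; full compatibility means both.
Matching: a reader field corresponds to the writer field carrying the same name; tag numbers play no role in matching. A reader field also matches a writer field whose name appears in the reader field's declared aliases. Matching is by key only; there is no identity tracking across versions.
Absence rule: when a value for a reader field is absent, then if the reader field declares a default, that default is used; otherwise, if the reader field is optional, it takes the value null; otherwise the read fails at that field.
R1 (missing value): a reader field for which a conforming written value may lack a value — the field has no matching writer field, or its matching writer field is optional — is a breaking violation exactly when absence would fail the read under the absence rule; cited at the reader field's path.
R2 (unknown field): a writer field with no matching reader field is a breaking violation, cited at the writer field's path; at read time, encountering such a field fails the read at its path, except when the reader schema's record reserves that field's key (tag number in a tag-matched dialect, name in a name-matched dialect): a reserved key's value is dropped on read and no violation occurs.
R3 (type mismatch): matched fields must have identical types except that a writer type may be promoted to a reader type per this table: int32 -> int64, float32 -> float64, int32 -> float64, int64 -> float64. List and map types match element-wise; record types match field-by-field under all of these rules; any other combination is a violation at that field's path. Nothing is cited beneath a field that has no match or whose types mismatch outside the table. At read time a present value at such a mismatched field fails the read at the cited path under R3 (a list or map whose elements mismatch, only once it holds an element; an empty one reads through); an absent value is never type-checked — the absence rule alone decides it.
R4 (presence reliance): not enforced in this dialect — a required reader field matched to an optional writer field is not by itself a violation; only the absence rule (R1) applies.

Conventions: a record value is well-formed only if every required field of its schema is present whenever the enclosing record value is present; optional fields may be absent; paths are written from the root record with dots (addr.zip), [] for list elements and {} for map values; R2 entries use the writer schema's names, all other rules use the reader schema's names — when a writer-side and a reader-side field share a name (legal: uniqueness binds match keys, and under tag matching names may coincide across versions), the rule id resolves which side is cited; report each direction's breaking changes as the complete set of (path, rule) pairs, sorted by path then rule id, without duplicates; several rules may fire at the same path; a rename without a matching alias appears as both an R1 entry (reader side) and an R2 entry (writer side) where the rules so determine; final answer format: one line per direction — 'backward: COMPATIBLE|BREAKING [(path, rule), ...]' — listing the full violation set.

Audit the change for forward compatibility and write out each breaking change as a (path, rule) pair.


in Order below, arrows point writer -> reader
forward analysis of Order with v1 as reader and v2 as writer:
  writer required, list<bool> -> list<bool>: reader extras maps from writer extras
  price: no writer-side match
  writer optional, int32 -> int32: reader zip maps from writer zip
  city: no writer-side match
  writer optional, float32 -> int64: reader age maps from writer age
  archived (writer side), unknown to reader
  latitude (writer side), unknown to reader
  R3 fires at age
  R2 fires at archived
  R2 fires at latitude
  R1 fires at price
  => forward verdict for Order: BREAKING, 4 violation(s)
remaining Order differences; none change what is asked:
  removed field city from record Order -> its effect on Order is confined to the backward direction, not asked
  field extras in record Order: optional changed to required -> its effect on Order is confined to the backward direction, not asked

forward: BREAKING [(age, R3), (archived, R2), (latitude, R2), (price, R1)]


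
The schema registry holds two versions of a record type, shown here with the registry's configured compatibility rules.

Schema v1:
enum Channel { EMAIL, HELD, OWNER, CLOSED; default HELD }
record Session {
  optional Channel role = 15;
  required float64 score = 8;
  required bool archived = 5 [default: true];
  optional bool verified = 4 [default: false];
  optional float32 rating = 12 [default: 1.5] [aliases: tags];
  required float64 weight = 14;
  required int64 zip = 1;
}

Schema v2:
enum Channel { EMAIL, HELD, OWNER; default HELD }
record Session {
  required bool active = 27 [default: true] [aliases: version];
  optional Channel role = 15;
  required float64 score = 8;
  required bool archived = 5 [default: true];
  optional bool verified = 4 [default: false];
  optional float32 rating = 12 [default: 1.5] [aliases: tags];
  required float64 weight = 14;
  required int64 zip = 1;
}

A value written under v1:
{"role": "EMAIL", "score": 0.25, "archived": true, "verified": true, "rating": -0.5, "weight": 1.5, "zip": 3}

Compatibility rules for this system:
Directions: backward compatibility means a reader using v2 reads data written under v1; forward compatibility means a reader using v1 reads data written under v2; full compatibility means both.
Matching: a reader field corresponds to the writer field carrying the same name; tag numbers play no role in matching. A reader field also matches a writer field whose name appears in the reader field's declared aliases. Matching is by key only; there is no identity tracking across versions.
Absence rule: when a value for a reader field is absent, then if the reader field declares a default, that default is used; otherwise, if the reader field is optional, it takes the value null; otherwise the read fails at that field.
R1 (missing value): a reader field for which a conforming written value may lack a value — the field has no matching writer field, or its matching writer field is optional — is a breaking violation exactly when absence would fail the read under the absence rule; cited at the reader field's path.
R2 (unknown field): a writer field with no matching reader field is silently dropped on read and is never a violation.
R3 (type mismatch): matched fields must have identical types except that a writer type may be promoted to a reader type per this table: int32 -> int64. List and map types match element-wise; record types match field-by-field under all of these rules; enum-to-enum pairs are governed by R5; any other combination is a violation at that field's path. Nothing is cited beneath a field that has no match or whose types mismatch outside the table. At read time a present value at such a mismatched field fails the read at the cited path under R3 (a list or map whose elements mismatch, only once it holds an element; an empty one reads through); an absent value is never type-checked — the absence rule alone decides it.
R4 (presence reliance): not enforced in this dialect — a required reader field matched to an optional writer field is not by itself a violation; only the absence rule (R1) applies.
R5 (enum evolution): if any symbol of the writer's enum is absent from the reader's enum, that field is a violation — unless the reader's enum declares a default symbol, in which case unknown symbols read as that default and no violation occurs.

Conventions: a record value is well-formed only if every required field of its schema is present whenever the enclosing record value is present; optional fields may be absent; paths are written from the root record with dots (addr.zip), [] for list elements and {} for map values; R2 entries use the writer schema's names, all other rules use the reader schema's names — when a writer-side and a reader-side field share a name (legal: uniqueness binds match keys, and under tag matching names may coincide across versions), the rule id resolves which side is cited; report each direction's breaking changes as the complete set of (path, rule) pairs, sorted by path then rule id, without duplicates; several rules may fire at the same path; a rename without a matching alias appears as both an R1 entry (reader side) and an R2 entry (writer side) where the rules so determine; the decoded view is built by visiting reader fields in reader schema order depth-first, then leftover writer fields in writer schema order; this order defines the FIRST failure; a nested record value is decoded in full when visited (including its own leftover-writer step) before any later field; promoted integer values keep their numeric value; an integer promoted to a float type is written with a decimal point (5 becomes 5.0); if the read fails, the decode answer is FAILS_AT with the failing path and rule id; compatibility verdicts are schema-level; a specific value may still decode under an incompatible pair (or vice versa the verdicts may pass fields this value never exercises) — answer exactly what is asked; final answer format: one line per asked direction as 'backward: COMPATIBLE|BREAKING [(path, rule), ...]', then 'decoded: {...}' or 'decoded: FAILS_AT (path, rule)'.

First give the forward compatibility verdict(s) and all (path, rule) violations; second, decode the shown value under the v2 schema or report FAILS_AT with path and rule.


the writer's type comes first in each Session pair
forward on Session — v1 reading data written by v2:
  role: Channel -> Channel, writer optional; from role
  score: float64 -> float64, writer required; from score
  archived: bool -> bool, writer required; from archived
  verified: bool -> bool, writer optional; from verified
  rating: float32 -> float32, writer optional; from rating
  weight: float64 -> float64, writer required; from weight
  zip: int64 -> int64, writer required; from zip
  active (writer side), unknown to reader
  => forward verdict for Session: COMPATIBLE, no violations
decode walk for Session under reader schema v2:
  active := true (missing; default applied)
  role := "EMAIL"
  score := 0.25
  archived := true
  verified := true
  rating := -0.5
  weight := 1.5
  zip := 3
  => decoded: {"active": true, "role": "EMAIL", "score": 0.25, "archived": true, "verified": true, "rating": -0.5, "weight": 1.5, "zip": 3}
the other Session changes do not affect what is asked:
  enum Channel (field role in record Session): symbol CLOSED removed -> inert for the asked Session verdict: nothing fires

forward: COMPATIBLE []; decoded: {"active": true, "role": "EMAIL", "score": 0.25, "archived": true, "verified": true, "rating": -0.5, "weight": 1.5, "zip": 3}


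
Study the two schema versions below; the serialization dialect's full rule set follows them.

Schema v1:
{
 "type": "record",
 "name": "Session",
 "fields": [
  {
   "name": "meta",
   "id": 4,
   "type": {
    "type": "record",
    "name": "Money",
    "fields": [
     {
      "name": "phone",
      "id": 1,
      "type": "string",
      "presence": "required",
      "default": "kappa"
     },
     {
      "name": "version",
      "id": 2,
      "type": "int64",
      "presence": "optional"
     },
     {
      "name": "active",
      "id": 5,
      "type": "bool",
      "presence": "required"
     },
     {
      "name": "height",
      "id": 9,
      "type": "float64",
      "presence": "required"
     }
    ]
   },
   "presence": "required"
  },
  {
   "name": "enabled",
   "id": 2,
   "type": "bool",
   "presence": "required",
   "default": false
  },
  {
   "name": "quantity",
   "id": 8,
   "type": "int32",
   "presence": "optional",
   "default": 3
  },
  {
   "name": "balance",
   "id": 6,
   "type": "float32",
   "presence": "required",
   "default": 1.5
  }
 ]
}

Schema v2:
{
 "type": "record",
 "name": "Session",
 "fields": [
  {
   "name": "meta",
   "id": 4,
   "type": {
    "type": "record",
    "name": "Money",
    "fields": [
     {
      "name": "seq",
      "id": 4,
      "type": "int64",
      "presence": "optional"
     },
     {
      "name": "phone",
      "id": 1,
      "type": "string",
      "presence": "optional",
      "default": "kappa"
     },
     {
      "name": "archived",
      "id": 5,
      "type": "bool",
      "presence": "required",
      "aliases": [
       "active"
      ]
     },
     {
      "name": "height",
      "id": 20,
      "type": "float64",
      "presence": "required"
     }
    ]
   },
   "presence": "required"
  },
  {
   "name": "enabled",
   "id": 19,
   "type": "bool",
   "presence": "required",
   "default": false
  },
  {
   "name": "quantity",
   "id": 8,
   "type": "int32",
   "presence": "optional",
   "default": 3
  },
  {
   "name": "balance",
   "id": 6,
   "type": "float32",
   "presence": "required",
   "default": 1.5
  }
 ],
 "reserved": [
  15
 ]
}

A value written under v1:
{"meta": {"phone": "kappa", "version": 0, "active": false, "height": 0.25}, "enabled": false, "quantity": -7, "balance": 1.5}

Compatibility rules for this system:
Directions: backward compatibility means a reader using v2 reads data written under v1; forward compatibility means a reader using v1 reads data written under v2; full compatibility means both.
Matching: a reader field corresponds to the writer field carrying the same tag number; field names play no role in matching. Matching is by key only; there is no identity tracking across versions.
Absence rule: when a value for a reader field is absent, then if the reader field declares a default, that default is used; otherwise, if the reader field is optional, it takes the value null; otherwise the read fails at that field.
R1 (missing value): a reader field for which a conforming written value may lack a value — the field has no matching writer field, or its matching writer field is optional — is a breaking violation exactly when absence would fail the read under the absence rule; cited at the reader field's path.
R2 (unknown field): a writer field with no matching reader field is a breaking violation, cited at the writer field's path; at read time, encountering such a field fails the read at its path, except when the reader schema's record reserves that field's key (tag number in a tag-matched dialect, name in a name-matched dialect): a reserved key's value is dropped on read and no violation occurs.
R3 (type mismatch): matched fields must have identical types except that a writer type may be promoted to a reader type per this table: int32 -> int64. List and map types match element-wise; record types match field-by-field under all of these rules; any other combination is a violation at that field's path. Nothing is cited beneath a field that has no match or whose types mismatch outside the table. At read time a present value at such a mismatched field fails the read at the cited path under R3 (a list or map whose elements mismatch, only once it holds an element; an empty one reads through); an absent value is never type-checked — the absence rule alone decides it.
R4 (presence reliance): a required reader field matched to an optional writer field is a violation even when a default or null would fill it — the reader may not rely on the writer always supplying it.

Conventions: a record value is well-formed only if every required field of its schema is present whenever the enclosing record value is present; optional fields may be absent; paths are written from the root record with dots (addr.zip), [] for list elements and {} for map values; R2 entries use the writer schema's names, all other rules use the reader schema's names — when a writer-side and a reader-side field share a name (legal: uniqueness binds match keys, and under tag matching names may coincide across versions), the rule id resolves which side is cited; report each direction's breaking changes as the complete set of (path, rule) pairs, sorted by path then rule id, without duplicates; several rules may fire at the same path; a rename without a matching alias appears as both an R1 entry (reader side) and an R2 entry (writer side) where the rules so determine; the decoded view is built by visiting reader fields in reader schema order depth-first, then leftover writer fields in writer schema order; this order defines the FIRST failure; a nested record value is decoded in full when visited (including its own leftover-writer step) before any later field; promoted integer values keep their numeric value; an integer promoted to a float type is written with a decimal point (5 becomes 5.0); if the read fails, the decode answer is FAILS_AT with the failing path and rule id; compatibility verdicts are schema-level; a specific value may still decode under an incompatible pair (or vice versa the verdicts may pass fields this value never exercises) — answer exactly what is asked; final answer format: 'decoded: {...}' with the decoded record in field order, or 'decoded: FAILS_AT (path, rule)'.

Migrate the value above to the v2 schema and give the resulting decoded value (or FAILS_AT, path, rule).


decoded: FAILS_AT (meta.height, R1)

in Session below, arrows point writer -> reader
migrating the Session value to v2:
  meta.seq := null (missing; optional => null)
  meta.phone := "kappa"
  meta.archived := false (from writer active)
  read fails at meta.height under R1 (no fill)
  => FAILS_AT (meta.height, R1)
checking off the Session differences that do not matter here:
  removed field version from record Money -> matters for Session compatibility verdicts, not for this value's decode
  field phone in record Money: required changed to optional -> matters for Session compatibility verdicts, not for this value's decode
  renamed field active to archived in record Money (alias active declared on the renamed field) -> no rule fires on it and the decoded Session view is identical with or without it
  added field seq to record Money: optional int64, tag 4 (in v2 it sits immediately before phone) -> matters for Session compatibility verdicts, not for this value's decode
  field enabled in record Session: tag 2 changed to 19 -> matters for Session compatibility verdicts, not for this value's decode


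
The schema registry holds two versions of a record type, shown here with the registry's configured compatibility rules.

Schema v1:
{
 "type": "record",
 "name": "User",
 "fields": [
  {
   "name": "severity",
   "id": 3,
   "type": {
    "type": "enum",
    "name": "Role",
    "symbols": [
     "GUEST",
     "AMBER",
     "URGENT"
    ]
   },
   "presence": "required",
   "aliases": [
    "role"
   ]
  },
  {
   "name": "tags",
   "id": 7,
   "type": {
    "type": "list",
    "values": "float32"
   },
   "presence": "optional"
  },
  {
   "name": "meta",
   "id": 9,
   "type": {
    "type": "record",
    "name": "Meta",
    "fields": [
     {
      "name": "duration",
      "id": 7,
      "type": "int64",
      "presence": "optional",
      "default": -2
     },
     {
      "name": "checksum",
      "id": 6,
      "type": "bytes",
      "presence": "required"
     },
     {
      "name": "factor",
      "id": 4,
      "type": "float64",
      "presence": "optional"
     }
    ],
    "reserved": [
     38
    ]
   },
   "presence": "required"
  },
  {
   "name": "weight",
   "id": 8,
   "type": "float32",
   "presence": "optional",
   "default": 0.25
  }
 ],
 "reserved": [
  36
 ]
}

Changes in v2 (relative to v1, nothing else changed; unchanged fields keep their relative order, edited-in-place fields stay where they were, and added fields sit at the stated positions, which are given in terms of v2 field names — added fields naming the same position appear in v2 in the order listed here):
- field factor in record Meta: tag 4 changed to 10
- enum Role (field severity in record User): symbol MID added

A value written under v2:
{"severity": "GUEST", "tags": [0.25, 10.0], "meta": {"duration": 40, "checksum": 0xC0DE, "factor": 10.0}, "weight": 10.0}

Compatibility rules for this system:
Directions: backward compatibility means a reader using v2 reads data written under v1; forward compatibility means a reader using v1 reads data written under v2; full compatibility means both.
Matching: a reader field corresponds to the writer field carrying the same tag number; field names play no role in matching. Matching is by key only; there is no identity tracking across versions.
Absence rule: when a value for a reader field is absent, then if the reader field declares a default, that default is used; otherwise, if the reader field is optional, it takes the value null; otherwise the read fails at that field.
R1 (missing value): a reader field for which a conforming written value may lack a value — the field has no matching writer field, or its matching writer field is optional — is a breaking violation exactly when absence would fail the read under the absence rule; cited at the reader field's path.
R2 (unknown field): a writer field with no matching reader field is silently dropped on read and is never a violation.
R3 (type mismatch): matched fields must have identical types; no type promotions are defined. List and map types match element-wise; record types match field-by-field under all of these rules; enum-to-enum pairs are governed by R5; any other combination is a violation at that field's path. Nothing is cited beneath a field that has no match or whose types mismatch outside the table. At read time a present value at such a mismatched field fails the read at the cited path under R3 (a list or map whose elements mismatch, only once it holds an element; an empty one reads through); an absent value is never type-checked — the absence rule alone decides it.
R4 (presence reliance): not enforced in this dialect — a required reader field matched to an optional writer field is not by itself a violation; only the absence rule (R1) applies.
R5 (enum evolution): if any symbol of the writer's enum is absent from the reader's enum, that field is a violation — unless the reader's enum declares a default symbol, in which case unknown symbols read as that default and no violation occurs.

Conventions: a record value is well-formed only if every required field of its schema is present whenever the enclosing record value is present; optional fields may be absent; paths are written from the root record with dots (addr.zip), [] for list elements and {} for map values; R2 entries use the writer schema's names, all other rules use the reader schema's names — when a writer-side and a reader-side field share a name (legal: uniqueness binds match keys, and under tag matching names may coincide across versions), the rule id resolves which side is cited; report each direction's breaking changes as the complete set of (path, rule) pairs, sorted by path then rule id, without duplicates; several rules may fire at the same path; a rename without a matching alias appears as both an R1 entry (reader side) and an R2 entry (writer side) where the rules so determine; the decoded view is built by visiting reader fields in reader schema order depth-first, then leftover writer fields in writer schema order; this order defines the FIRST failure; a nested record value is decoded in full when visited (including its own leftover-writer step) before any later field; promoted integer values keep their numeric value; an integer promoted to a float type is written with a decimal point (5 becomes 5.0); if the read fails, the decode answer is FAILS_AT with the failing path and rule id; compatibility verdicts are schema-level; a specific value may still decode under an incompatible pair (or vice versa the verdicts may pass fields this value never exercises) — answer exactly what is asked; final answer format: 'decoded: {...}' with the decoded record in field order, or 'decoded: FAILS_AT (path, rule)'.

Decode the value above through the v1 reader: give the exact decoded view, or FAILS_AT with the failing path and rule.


the writer's type comes first in each User pair
decode (reader v1):
  severity := "GUEST"
  tags := [0.25, 10.0]
  meta.duration := 40
  meta.checksum := 0xC0DE
  meta.factor := null (absent, optional -> null)
  writer meta.factor: unknown -> dropped
  weight := 10.0
  => decoded: {"severity": "GUEST", "tags": [0.25, 10.0], "meta": {"duration": 40, "checksum": 0xC0DE, "factor": null}, "weight": 10.0}
ruling out the remaining User differences:
  enum Role (field severity in record User): symbol MID added -> shifts the User verdicts, not this decode

decoded: {"severity": "GUEST", "tags": [0.25, 10.0], "meta": {"duration": 40, "checksum": 0xC0DE, "factor": null}, "weight": 10.0}


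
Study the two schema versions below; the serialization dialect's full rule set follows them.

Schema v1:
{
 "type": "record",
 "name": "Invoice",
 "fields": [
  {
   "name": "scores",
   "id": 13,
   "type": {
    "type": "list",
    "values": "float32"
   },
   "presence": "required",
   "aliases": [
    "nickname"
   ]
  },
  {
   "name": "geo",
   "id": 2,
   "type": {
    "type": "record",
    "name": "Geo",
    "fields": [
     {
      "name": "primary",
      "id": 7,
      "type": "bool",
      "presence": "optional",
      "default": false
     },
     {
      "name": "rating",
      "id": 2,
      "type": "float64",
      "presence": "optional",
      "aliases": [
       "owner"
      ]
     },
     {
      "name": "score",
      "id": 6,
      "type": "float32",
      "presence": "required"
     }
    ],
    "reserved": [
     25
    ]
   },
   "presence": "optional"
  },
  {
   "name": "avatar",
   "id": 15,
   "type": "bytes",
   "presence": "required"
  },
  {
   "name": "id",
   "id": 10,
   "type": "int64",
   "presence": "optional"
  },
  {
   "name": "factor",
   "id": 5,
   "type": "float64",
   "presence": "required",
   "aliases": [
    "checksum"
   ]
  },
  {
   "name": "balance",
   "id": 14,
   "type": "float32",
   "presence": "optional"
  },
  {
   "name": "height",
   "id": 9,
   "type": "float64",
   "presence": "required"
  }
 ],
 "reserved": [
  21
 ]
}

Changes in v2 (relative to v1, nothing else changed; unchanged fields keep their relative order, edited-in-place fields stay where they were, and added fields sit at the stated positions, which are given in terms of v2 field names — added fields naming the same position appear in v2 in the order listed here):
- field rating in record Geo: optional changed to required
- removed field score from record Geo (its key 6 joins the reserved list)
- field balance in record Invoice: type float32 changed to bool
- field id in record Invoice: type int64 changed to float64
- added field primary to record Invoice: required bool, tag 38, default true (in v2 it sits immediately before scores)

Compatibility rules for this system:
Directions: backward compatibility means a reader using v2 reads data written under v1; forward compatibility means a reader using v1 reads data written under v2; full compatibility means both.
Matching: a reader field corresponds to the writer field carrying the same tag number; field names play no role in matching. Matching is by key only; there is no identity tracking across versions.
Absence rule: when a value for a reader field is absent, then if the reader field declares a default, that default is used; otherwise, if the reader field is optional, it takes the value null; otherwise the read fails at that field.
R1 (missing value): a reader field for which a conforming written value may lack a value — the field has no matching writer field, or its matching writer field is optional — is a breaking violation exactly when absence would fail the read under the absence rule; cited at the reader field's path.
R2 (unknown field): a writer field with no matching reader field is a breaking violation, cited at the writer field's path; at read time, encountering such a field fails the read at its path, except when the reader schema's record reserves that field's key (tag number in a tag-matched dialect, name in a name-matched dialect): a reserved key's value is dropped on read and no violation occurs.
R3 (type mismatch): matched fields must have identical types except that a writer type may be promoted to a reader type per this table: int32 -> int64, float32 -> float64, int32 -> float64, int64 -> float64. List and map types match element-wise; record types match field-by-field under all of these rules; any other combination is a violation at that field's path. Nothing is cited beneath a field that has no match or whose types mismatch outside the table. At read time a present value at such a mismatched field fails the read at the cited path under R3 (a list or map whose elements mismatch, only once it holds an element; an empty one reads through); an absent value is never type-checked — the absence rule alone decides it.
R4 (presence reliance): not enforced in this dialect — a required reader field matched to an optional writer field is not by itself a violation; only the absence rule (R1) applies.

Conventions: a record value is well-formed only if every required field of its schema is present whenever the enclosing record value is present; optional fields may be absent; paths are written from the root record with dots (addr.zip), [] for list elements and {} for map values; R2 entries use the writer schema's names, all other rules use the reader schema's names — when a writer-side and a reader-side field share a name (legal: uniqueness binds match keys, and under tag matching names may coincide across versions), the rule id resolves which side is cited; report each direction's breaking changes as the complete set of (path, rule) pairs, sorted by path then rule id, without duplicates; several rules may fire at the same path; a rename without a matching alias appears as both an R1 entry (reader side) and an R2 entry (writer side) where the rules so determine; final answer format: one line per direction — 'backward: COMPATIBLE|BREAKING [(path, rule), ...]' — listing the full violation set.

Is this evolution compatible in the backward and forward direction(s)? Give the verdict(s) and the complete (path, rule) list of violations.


backward: BREAKING [(balance, R3), (geo.rating, R1)]; forward: BREAKING [(balance, R3), (geo.score, R1), (id, R3), (primary, R2)]

in Invoice below, arrows point writer -> reader
checking backward for Invoice: reader v2 against writer v1:
  no writer field matches reader primary
  scores: paired with writer scores (list<float32> -> list<float32>; writer required)
  geo: paired with writer geo (Geo -> Geo; writer optional)
  avatar: paired with writer avatar (bytes -> bytes; writer required)
  id: paired with writer id (int64 -> float64; writer optional)
  factor: paired with writer factor (float64 -> float64; writer required)
  balance: paired with writer balance (float32 -> bool; writer optional)
  height: paired with writer height (float64 -> float64; writer required)
  geo.primary: paired with writer geo.primary (bool -> bool; writer optional)
  geo.rating: paired with writer geo.rating (float64 -> float64; writer optional)
  geo.score (writer side), unknown to reader
  violation R3 at balance
  violation R1 at geo.rating
  => backward: BREAKING (2)
checking forward for Invoice: reader v1 against writer v2:
  scores: paired with writer scores (list<float32> -> list<float32>; writer required)
  geo: paired with writer geo (Geo -> Geo; writer optional)
  avatar: paired with writer avatar (bytes -> bytes; writer required)
  id: paired with writer id (float64 -> int64; writer optional)
  factor: paired with writer factor (float64 -> float64; writer required)
  balance: paired with writer balance (bool -> float32; writer optional)
  height: paired with writer height (float64 -> float64; writer required)
  primary (writer side), unknown to reader
  geo.primary: paired with writer geo.primary (bool -> bool; writer optional)
  geo.rating: paired with writer geo.rating (float64 -> float64; writer required)
  no writer field matches reader geo.score
  violation R3 at balance
  violation R1 at geo.score
  violation R3 at id
  violation R2 at primary
  => forward: BREAKING (4)


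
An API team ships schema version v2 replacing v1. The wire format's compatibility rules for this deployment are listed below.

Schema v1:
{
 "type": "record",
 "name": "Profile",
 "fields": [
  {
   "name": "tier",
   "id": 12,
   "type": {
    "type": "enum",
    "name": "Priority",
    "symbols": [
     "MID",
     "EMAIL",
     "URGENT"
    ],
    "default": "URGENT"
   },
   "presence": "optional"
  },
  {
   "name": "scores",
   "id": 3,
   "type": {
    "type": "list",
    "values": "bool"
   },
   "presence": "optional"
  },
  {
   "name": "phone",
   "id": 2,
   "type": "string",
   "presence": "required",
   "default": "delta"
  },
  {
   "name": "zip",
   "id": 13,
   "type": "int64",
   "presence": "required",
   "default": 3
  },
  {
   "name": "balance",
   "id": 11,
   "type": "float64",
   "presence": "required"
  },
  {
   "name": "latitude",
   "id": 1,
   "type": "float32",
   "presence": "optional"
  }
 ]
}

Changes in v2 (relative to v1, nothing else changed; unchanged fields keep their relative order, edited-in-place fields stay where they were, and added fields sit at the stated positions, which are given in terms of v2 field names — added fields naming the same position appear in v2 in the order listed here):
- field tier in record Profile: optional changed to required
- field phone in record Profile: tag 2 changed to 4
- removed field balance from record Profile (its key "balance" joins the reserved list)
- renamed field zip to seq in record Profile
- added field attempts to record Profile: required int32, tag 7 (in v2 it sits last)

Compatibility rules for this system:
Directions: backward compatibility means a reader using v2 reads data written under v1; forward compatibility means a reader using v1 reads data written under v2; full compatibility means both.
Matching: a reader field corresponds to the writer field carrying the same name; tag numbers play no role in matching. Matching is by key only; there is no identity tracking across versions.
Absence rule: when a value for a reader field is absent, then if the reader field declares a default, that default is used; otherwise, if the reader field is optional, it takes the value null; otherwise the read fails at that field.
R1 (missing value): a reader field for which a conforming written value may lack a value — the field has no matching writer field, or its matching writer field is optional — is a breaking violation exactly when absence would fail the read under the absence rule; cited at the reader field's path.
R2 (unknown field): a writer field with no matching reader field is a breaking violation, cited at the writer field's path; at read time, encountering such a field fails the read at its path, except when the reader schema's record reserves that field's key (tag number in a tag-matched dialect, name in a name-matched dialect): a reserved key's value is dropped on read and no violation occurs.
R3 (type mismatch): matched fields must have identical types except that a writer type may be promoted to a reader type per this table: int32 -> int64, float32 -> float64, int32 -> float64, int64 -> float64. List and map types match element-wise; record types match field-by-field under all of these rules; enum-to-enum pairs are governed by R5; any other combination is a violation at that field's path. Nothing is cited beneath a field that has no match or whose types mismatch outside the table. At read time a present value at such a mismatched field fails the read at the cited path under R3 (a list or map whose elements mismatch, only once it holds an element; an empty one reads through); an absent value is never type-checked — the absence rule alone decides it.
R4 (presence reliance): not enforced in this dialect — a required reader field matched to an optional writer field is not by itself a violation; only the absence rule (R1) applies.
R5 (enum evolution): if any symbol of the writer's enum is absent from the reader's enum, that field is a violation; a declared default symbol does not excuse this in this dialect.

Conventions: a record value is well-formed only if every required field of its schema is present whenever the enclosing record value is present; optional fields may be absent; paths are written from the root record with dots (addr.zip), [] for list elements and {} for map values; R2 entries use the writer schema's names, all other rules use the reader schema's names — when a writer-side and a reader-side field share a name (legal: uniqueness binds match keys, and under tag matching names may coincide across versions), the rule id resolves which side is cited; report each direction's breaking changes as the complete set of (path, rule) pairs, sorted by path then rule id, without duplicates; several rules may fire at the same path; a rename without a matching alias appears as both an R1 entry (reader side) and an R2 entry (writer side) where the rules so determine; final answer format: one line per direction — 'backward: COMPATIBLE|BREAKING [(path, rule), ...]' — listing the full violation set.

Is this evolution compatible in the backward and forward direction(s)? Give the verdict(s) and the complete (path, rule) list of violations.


in Profile below, arrows point writer -> reader
checking backward for Profile: reader v2 against writer v1:
  tier: Priority -> Priority, writer optional; from tier
  scores: list<bool> -> list<bool>, writer optional; from scores
  phone: string -> string, writer required; from phone
  seq has no writer counterpart
  latitude: float32 -> float32, writer optional; from latitude
  attempts has no writer counterpart
  writer zip: unknown to reader
  writer balance: unknown to reader
  rule R1 violated at attempts
  rule R1 violated at tier
  rule R2 violated at zip
  => backward: BREAKING (3)
checking forward for Profile: reader v1 against writer v2:
  tier: Priority -> Priority, writer required; from tier
  scores: list<bool> -> list<bool>, writer optional; from scores
  phone: string -> string, writer required; from phone
  zip has no writer counterpart
  balance has no writer counterpart
  latitude: float32 -> float32, writer optional; from latitude
  writer seq: unknown to reader
  writer attempts: unknown to reader
  rule R2 violated at attempts
  rule R1 violated at balance
  rule R2 violated at seq
  => forward: BREAKING (3)

backward: BREAKING [(attempts, R1), (tier, R1), (zip, R2)]; forward: BREAKING [(attempts, R2), (balance, R1), (seq, R2)]
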